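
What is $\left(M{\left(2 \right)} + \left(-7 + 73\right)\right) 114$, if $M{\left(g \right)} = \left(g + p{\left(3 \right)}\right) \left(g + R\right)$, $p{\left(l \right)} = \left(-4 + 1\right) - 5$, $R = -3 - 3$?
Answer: $10260$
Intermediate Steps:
$R = -6$
$p{\left(l \right)} = -8$ ($p{\left(l \right)} = -3 - 5 = -8$)
$M{\left(g \right)} = \left(-8 + g\right) \left(-6 + g\right)$ ($M{\left(g \right)} = \left(g - 8\right) \left(g - 6\right) = \left(-8 + g\right) \left(-6 + g\right)$)
$\left(M{\left(2 \right)} + \left(-7 + 73\right)\right) 114 = \left(\left(48 + 2^{2} - 28\right) + \left(-7 + 73\right)\right) 114 = \left(\left(48 + 4 - 28\right) + 66\right) 114 = \left(24 + 66\right) 114 = 90 \cdot 114 = 10260$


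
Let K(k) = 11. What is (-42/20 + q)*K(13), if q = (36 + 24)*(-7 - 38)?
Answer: -297231/10 ≈ -29723.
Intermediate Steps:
q = -2700 (q = 60*(-45) = -2700)
(-42/20 + q)*K(13) = (-42/20 - 2700)*11 = (-42*1/20 - 2700)*11 = (-21/10 - 2700)*11 = -27021/10*11 = -297231/10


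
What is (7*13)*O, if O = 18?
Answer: 1638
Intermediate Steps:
(7*13)*O = (7*13)*18 = 91*18 = 1638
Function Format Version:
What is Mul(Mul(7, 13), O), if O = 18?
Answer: 1638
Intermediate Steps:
Mul(Mul(7, 13), O) = Mul(Mul(7, 13), 18) = Mul(91, 18) = 1638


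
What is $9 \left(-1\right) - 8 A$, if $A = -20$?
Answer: $151$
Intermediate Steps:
$9 \left(-1\right) - 8 A = 9 \left(-1\right) - -160 = -9 + 160 = 151$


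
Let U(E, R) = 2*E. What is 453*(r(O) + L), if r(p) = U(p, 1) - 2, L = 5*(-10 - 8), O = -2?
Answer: -43488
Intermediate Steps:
L = -90 (L = 5*(-18) = -90)
r(p) = -2 + 2*p (r(p) = 2*p - 2 = -2 + 2*p)
453*(r(O) + L) = 453*((-2 + 2*(-2)) - 90) = 453*((-2 - 4) - 90) = 453*(-6 - 90) = 453*(-96) = -43488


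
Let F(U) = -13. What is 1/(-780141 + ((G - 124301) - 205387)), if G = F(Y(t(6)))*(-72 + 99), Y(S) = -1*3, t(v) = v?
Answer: -1/1110180 ≈ -9.0075e-7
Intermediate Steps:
Y(S) = -3
G = -351 (G = -13*(-72 + 99) = -13*27 = -351)
1/(-780141 + ((G - 124301) - 205387)) = 1/(-780141 + ((-351 - 124301) - 205387)) = 1/(-780141 + (-124652 - 205387)) = 1/(-780141 - 330039) = 1/(-1110180) = -1/1110180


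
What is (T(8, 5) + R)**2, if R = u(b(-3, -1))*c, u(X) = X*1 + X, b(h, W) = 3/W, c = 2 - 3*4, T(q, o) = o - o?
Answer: 3600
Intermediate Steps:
T(q, o) = 0
c = -10 (c = 2 - 12 = -10)
u(X) = 2*X (u(X) = X + X = 2*X)
R = 60 (R = (2*(3/(-1)))*(-10) = (2*(3*(-1)))*(-10) = (2*(-3))*(-10) = -6*(-10) = 60)
(T(8, 5) + R)**2 = (0 + 60)**2 = 60**2 = 3600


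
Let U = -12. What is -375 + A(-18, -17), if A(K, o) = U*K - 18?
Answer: -177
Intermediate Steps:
A(K, o) = -18 - 12*K (A(K, o) = -12*K - 18 = -18 - 12*K)
-375 + A(-18, -17) = -375 + (-18 - 12*(-18)) = -375 + (-18 + 216) = -375 + 198 = -177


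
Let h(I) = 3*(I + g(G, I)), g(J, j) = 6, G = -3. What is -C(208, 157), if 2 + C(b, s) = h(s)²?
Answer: -239119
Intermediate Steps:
h(I) = 18 + 3*I (h(I) = 3*(I + 6) = 3*(6 + I) = 18 + 3*I)
C(b, s) = -2 + (18 + 3*s)²
-C(208, 157) = -(-2 + 9*(6 + 157)²) = -(-2 + 9*163²) = -(-2 + 9*26569) = -(-2 + 239121) = -1*239119 = -239119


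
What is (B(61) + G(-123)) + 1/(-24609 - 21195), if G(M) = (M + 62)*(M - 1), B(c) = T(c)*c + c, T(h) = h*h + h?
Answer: 10916329907/45804 ≈ 2.3833e+5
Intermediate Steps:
T(h) = h + h² (T(h) = h² + h = h + h²)
B(c) = c + c²*(1 + c) (B(c) = (c*(1 + c))*c + c = c²*(1 + c) + c = c + c²*(1 + c))
G(M) = (-1 + M)*(62 + M) (G(M) = (62 + M)*(-1 + M) = (-1 + M)*(62 + M))
(B(61) + G(-123)) + 1/(-24609 - 21195) = (61*(1 + 61*(1 + 61)) + (-62 + (-123)² + 61*(-123))) + 1/(-24609 - 21195) = (61*(1 + 61*62) + (-62 + 15129 - 7503)) + 1/(-45804) = (61*(1 + 3782) + 7564) - 1/45804 = (61*3783 + 7564) - 1/45804 = (230763 + 7564) - 1/45804 = 238327 - 1/45804 = 10916329907/45804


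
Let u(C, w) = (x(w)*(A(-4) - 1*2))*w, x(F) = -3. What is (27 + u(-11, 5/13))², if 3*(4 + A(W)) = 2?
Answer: 185761/169 ≈ 1099.2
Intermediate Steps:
A(W) = -10/3 (A(W) = -4 + (⅓)*2 = -4 + ⅔ = -10/3)
u(C, w) = 16*w (u(C, w) = (-3*(-10/3 - 1*2))*w = (-3*(-10/3 - 2))*w = (-3*(-16/3))*w = 16*w)
(27 + u(-11, 5/13))² = (27 + 16*(5/13))² = (27 + 80/13)² = (431/13)² = 185761/169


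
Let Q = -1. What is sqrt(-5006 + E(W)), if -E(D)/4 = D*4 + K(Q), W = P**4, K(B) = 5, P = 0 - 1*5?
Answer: I*sqrt(15026) ≈ 122.58*I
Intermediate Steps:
P = -5 (P = 0 - 5 = -5)
W = 625 (W = (-5)**4 = 625)
E(D) = -20 - 16*D (E(D) = -4*(D*4 + 5) = -4*(4*D + 5) = -4*(5 + 4*D) = -20 - 16*D)
sqrt(-5006 + E(W)) = sqrt(-5006 + (-20 - 16*625)) = sqrt(-5006 + (-20 - 10000)) = sqrt(-5006 - 10020) = sqrt(-15026) = I*sqrt(15026)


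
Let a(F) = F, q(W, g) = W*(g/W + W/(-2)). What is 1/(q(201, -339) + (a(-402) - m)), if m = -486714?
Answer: 2/931545 ≈ 2.1470e-6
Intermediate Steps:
q(W, g) = W*(-W/2 + g/W) (q(W, g) = W*(g/W + W*(-½)) = W*(g/W - W/2) = W*(-W/2 + g/W))
1/(q(201, -339) + (a(-402) - m)) = 1/((-339 - ½*201²) + (-402 - 1*(-486714))) = 1/((-339 - ½*40401) + (-402 + 486714)) = 1/((-339 - 40401/2) + 486312) = 1/(-41079/2 + 486312) = 1/(931545/2) = 2/931545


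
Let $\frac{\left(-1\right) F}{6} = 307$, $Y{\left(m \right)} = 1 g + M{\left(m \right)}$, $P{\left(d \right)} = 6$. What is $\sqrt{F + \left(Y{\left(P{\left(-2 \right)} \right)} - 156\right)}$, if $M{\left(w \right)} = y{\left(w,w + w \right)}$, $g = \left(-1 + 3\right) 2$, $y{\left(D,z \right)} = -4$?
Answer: $3 i \sqrt{222} \approx 44.699 i$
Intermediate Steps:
$g = 4$ ($g = 2 \cdot 2 = 4$)
$M{\left(w \right)} = -4$
$Y{\left(m \right)} = 0$ ($Y{\left(m \right)} = 1 \cdot 4 - 4 = 4 - 4 = 0$)
$F = -1842$ ($F = \left(-6\right) 307 = -1842$)
$\sqrt{F + \left(Y{\left(P{\left(-2 \right)} \right)} - 156\right)} = \sqrt{-1842 + \left(0 - 156\right)} = \sqrt{-1842 - 156} = \sqrt{-1998} = 3 i \sqrt{222}$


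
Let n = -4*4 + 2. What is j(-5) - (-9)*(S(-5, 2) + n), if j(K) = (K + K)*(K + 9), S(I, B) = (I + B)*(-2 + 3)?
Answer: -193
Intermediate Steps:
S(I, B) = B + I (S(I, B) = (B + I)*1 = B + I)
n = -14 (n = -16 + 2 = -14)
j(K) = 2*K*(9 + K) (j(K) = (2*K)*(9 + K) = 2*K*(9 + K))
j(-5) - (-9)*(S(-5, 2) + n) = 2*(-5)*(9 - 5) - (-9)*((2 - 5) - 14) = 2*(-5)*4 - (-9)*(-3 - 14) = -40 - (-9)*(-17) = -40 - 1*153 = -40 - 153 = -193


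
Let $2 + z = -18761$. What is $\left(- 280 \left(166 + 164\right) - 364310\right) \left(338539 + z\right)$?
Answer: $-146044896960$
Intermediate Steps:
$z = -18763$ ($z = -2 - 18761 = -18763$)
$\left(- 280 \left(166 + 164\right) - 364310\right) \left(338539 + z\right) = \left(- 280 \left(166 + 164\right) - 364310\right) \left(338539 - 18763\right) = \left(\left(-280\right) 330 - 364310\right) 319776 = \left(-92400 - 364310\right) 319776 = \left(-456710\right) 319776 = -146044896960$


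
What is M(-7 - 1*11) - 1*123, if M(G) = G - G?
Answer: -123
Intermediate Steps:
M(G) = 0
M(-7 - 1*11) - 1*123 = 0 - 1*123 = 0 - 123 = -123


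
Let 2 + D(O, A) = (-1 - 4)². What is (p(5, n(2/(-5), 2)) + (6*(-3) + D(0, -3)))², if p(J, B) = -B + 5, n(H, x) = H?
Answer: 2704/25 ≈ 108.16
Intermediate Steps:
p(J, B) = 5 - B
D(O, A) = 23 (D(O, A) = -2 + (-1 - 4)² = -2 + (-5)² = -2 + 25 = 23)
(p(5, n(2/(-5), 2)) + (6*(-3) + D(0, -3)))² = ((5 - 2/(-5)) + (6*(-3) + 23))² = ((5 - 2*(-1)/5) + (-18 + 23))² = ((5 - 1*(-⅖)) + 5)² = ((5 + ⅖) + 5)² = (27/5 + 5)² = (52/5)² = 2704/25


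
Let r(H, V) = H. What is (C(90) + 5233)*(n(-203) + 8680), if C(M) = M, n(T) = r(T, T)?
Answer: 45123071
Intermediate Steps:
n(T) = T
(C(90) + 5233)*(n(-203) + 8680) = (90 + 5233)*(-203 + 8680) = 5323*8477 = 45123071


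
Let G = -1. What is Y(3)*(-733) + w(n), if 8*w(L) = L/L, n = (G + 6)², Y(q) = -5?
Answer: 29321/8 ≈ 3665.1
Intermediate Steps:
n = 25 (n = (-1 + 6)² = 5² = 25)
w(L) = ⅛ (w(L) = (L/L)/8 = (⅛)*1 = ⅛)
Y(3)*(-733) + w(n) = -5*(-733) + ⅛ = 3665 + ⅛ = 29321/8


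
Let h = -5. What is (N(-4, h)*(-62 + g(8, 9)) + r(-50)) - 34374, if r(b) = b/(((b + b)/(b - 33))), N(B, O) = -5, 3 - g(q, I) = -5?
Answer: -68291/2 ≈ -34146.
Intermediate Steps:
g(q, I) = 8 (g(q, I) = 3 - 1*(-5) = 3 + 5 = 8)
r(b) = -33/2 + b/2 (r(b) = b/(((2*b)/(-33 + b))) = b/((2*b/(-33 + b))) = b*((-33 + b)/(2*b)) = -33/2 + b/2)
(N(-4, h)*(-62 + g(8, 9)) + r(-50)) - 34374 = (-5*(-62 + 8) + (-33/2 + (½)*(-50))) - 34374 = (-5*(-54) + (-33/2 - 25)) - 34374 = (270 - 83/2) - 34374 = 457/2 - 34374 = -68291/2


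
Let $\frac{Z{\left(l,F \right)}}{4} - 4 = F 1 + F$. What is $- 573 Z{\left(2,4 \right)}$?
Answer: $-27504$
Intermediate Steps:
$Z{\left(l,F \right)} = 16 + 8 F$ ($Z{\left(l,F \right)} = 16 + 4 \left(F 1 + F\right) = 16 + 4 \left(F + F\right) = 16 + 4 \cdot 2 F = 16 + 8 F$)
$- 573 Z{\left(2,4 \right)} = - 573 \left(16 + 8 \cdot 4\right) = - 573 \left(16 + 32\right) = \left(-573\right) 48 = -27504$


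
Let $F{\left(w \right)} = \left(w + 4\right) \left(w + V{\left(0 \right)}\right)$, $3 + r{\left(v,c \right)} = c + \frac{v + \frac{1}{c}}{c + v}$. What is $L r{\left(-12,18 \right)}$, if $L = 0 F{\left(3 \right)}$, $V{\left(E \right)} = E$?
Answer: $0$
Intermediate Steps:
$r{\left(v,c \right)} = -3 + c + \frac{v + \frac{1}{c}}{c + v}$ ($r{\left(v,c \right)} = -3 + \left(c + \frac{v + \frac{1}{c}}{c + v}\right) = -3 + c + \frac{v + \frac{1}{c}}{c + v}$)
$F{\left(w \right)} = w \left(4 + w\right)$ ($F{\left(w \right)} = \left(w + 4\right) \left(w + 0\right) = \left(4 + w\right) w = w \left(4 + w\right)$)
$L = 0$ ($L = 0 \cdot 3 \left(4 + 3\right) = 0 \cdot 3 \cdot 7 = 0 \cdot 21 = 0$)
$L r{\left(-12,18 \right)} = 0 \frac{1 + 18^{3} - 3 \cdot 18^{2} - 12 \cdot 18^{2} - 36 \left(-12\right)}{18 \left(18 - 12\right)} = 0 \frac{1 + 5832 - 972 - 3888 + 432}{18 \cdot 6} = 0 \cdot \frac{1}{18} \cdot \frac{1}{6} \left(1 + 5832 - 972 - 3888 + 432\right) = 0 \cdot \frac{1}{18} \cdot \frac{1}{6} \cdot 1405 = 0 \cdot \frac{1405}{108} = 0$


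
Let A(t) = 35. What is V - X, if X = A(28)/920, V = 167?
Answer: 30721/184 ≈ 166.96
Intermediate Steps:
X = 7/184 (X = 35/920 = 35*(1/920) = 7/184 ≈ 0.038043)
V - X = 167 - 1*7/184 = 167 - 7/184 = 30721/184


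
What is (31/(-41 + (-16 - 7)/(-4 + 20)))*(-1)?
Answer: 496/679 ≈ 0.73049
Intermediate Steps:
(31/(-41 + (-16 - 7)/(-4 + 20)))*(-1) = (31/(-41 - 23/16))*(-1) = (31/(-679/16))*(-1) = -16/679*31*(-1) = -496/679*(-1) = 496/679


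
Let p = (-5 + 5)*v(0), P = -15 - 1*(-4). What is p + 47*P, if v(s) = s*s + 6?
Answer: -517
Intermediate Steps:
v(s) = 6 + s² (v(s) = s² + 6 = 6 + s²)
P = -11 (P = -15 + 4 = -11)
p = 0 (p = (-5 + 5)*(6 + 0²) = 0*(6 + 0) = 0*6 = 0)
p + 47*P = 0 + 47*(-11) = 0 - 517 = -517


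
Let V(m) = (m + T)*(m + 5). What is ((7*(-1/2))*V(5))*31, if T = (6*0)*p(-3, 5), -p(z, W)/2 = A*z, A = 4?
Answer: -5425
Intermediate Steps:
p(z, W) = -8*z
T = 0 (T = (6*0)*(-8*(-3)) = 0*24 = 0)
V(m) = m*(5 + m) (V(m) = (m + 0)*(m + 5) = m*(5 + m))
((7*(-1/2))*V(5))*31 = ((7*(-1/2))*(5*(5 + 5)))*31 = ((7*(-1*1/2))*(5*10))*31 = ((7*(-1/2))*50)*31 = -7/2*50*31 = -175*31 = -5425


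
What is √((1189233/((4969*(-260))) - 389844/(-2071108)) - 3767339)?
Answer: I*√2493780870246543814055744105/25728339130 ≈ 1941.0*I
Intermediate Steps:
√((1189233/((4969*(-260))) - 389844/(-2071108)) - 3767339) = √((1189233/(-1291940) - 389844*(-1/2071108)) - 3767339) = √((1189233*(-1/1291940) + 7497/39829) - 3767339) = √((-1189233/1291940 + 7497/39829) - 3767339) = √(-37680286977/51456678260 - 3767339) = √(-193854788499637117/51456678260) = I*√2493780870246543814055744105/25728339130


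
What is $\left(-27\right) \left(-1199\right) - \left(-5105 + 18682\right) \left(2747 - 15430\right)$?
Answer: $172229464$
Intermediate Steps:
$\left(-27\right) \left(-1199\right) - \left(-5105 + 18682\right) \left(2747 - 15430\right) = 32373 - 13577 \left(-12683\right) = 32373 - -172197091 = 32373 + 172197091 = 172229464$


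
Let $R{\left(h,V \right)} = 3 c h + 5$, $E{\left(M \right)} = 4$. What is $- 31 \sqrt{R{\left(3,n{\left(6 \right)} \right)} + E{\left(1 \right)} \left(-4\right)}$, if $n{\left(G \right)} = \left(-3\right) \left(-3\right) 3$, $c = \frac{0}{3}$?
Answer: $- 31 i \sqrt{11} \approx - 102.82 i$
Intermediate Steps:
$c = 0$ ($c = 0 \cdot \frac{1}{3} = 0$)
$n{\left(G \right)} = 27$ ($n{\left(G \right)} = 9 \cdot 3 = 27$)
$R{\left(h,V \right)} = 5$ ($R{\left(h,V \right)} = 3 \cdot 0 h + 5 = 0 h + 5 = 0 + 5 = 5$)
$- 31 \sqrt{R{\left(3,n{\left(6 \right)} \right)} + E{\left(1 \right)} \left(-4\right)} = - 31 \sqrt{5 + 4 \left(-4\right)} = - 31 \sqrt{5 - 16} = - 31 \sqrt{-11} = - 31 i \sqrt{11}$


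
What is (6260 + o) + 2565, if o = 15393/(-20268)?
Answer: 59616569/6756 ≈ 8824.2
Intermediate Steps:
o = -5131/6756 (o = 15393*(-1/20268) = -5131/6756 ≈ -0.75947)
(6260 + o) + 2565 = (6260 - 5131/6756) + 2565 = 42287429/6756 + 2565 = 59616569/6756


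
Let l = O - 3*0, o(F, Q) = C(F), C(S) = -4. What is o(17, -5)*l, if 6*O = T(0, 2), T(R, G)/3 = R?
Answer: 0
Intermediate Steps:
o(F, Q) = -4
T(R, G) = 3*R
O = 0 (O = (3*0)/6 = (1/6)*0 = 0)
l = 0 (l = 0 - 3*0 = 0 + 0 = 0)
o(17, -5)*l = -4*0 = 0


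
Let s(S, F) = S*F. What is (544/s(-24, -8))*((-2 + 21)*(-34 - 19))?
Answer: -17119/6 ≈ -2853.2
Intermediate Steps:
s(S, F) = F*S
(544/s(-24, -8))*((-2 + 21)*(-34 - 19)) = (544/((-8*(-24))))*((-2 + 21)*(-34 - 19)) = (544/192)*(19*(-53)) = (544*(1/192))*(-1007) = (17/6)*(-1007) = -17119/6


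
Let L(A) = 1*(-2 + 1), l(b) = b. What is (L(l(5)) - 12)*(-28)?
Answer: 364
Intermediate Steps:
L(A) = -1 (L(A) = 1*(-1) = -1)
(L(l(5)) - 12)*(-28) = (-1 - 12)*(-28) = -13*(-28) = 364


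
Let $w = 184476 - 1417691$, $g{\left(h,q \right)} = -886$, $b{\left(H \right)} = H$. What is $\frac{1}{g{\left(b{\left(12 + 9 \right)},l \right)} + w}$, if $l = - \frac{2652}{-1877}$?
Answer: $- \frac{1}{1234101} \approx -8.1031 \cdot 10^{-7}$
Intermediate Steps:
$l = \frac{2652}{1877}$ ($l = \left(-2652\right) \left(- \frac{1}{1877}\right) = \frac{2652}{1877} \approx 1.4129$)
$w = -1233215$
$\frac{1}{g{\left(b{\left(12 + 9 \right)},l \right)} + w} = \frac{1}{-886 - 1233215} = \frac{1}{-1234101} = - \frac{1}{1234101}$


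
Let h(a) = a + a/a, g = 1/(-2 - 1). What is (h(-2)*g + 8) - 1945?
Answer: -5810/3 ≈ -1936.7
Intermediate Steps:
g = -⅓ (g = 1/(-3) = -⅓ ≈ -0.33333)
h(a) = 1 + a (h(a) = a + 1 = 1 + a)
(h(-2)*g + 8) - 1945 = ((1 - 2)*(-⅓) + 8) - 1945 = (-1*(-⅓) + 8) - 1945 = (⅓ + 8) - 1945 = 25/3 - 1945 = -5810/3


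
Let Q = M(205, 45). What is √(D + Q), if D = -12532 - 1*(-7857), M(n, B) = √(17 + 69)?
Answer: √(-4675 + √86) ≈ 68.306*I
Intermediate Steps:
M(n, B) = √86
Q = √86 ≈ 9.2736
D = -4675 (D = -12532 + 7857 = -4675)
√(D + Q) = √(-4675 + √86)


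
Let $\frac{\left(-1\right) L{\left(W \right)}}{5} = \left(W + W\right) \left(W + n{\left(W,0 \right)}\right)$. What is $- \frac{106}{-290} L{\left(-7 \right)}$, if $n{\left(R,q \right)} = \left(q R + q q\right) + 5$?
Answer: $- \frac{1484}{29} \approx -51.172$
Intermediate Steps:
$n{\left(R,q \right)} = 5 + q^{2} + R q$ ($n{\left(R,q \right)} = \left(R q + q^{2}\right) + 5 = \left(q^{2} + R q\right) + 5 = 5 + q^{2} + R q$)
$L{\left(W \right)} = - 10 W \left(5 + W\right)$ ($L{\left(W \right)} = - 5 \left(W + W\right) \left(W + \left(5 + 0^{2} + W 0\right)\right) = - 5 \cdot 2 W \left(W + \left(5 + 0 + 0\right)\right) = - 5 \cdot 2 W \left(W + 5\right) = - 5 \cdot 2 W \left(5 + W\right) = - 10 W \left(5 + W\right)$)
$- \frac{106}{-290} L{\left(-7 \right)} = - \frac{106}{-290} \left(\left(-10\right) \left(-7\right) \left(5 - 7\right)\right) = \left(-106\right) \left(- \frac{1}{290}\right) \left(\left(-10\right) \left(-7\right) \left(-2\right)\right) = \frac{53}{145} \left(-140\right) = - \frac{1484}{29}$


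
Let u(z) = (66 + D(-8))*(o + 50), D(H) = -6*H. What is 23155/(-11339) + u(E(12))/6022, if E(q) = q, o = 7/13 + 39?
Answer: -154036193/443842477 ≈ -0.34705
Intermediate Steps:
o = 514/13 (o = 7*(1/13) + 39 = 7/13 + 39 = 514/13 ≈ 39.538)
u(z) = 132696/13 (u(z) = (66 - 6*(-8))*(514/13 + 50) = (66 + 48)*(1164/13) = 114*(1164/13) = 132696/13)
23155/(-11339) + u(E(12))/6022 = 23155/(-11339) + (132696/13)/6022 = 23155*(-1/11339) + (132696/13)*(1/6022) = -23155/11339 + 66348/39143 = -154036193/443842477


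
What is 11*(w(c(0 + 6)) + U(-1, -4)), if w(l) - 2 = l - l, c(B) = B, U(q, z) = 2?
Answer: 44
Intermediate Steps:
w(l) = 2 (w(l) = 2 + (l - l) = 2 + 0 = 2)
11*(w(c(0 + 6)) + U(-1, -4)) = 11*(2 + 2) = 11*4 = 44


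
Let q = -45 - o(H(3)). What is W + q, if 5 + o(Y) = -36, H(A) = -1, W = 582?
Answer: 578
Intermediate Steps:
o(Y) = -41 (o(Y) = -5 - 36 = -41)
q = -4 (q = -45 - 1*(-41) = -45 + 41 = -4)
W + q = 582 - 4 = 578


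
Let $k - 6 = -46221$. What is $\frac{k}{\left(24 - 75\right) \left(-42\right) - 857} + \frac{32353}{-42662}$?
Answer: $- \frac{1566691}{42662} \approx -36.723$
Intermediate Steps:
$k = -46215$ ($k = 6 - 46221 = -46215$)
$\frac{k}{\left(24 - 75\right) \left(-42\right) - 857} + \frac{32353}{-42662} = - \frac{46215}{\left(24 - 75\right) \left(-42\right) - 857} + \frac{32353}{-42662} = - \frac{46215}{\left(-51\right) \left(-42\right) - 857} + 32353 \left(- \frac{1}{42662}\right) = - \frac{46215}{2142 - 857} - \frac{32353}{42662} = - \frac{46215}{1285} - \frac{32353}{42662} = \left(-46215\right) \frac{1}{1285} - \frac{32353}{42662} = - \frac{9243}{257} - \frac{32353}{42662} = - \frac{1566691}{42662}$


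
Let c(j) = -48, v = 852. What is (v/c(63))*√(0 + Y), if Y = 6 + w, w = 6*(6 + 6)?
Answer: -71*√78/4 ≈ -156.76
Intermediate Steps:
w = 72 (w = 6*12 = 72)
Y = 78 (Y = 6 + 72 = 78)
(v/c(63))*√(0 + Y) = (852/(-48))*√(0 + 78) = (852*(-1/48))*√78 = -71*√78/4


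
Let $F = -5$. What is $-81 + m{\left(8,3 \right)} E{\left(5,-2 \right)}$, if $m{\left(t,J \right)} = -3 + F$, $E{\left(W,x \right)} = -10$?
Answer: $-1$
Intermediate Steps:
$m{\left(t,J \right)} = -8$ ($m{\left(t,J \right)} = -3 - 5 = -8$)
$-81 + m{\left(8,3 \right)} E{\left(5,-2 \right)} = -81 - -80 = -81 + 80 = -1$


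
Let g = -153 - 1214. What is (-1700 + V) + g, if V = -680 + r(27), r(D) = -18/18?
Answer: -3748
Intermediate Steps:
r(D) = -1 (r(D) = -18*1/18 = -1)
V = -681 (V = -680 - 1 = -681)
g = -1367
(-1700 + V) + g = (-1700 - 681) - 1367 = -2381 - 1367 = -3748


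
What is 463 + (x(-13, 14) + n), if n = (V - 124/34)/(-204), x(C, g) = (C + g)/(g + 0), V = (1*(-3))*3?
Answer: 11243027/24276 ≈ 463.13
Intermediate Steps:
V = -9 (V = -3*3 = -9)
x(C, g) = (C + g)/g
n = 215/3468 (n = (-9 - 124/34)/(-204) = (-9 - 124/34)*(-1/204) = (-9 - 1*62/17)*(-1/204) = (-9 - 62/17)*(-1/204) = -215/17*(-1/204) = 215/3468 ≈ 0.061995)
463 + (x(-13, 14) + n) = 463 + ((-13 + 14)/14 + 215/3468) = 463 + ((1/14)*1 + 215/3468) = 463 + (1/14 + 215/3468) = 463 + 3239/24276 = 11243027/24276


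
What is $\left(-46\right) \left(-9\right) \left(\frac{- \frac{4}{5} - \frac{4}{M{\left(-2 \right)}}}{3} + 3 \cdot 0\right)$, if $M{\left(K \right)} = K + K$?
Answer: $\frac{138}{5} \approx 27.6$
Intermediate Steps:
$M{\left(K \right)} = 2 K$
$\left(-46\right) \left(-9\right) \left(\frac{- \frac{4}{5} - \frac{4}{M{\left(-2 \right)}}}{3} + 3 \cdot 0\right) = \left(-46\right) \left(-9\right) \left(\frac{- \frac{4}{5} - \frac{4}{2 \left(-2\right)}}{3} + 3 \cdot 0\right) = 414 \left(\left(\left(-4\right) \frac{1}{5} - \frac{4}{-4}\right) \frac{1}{3} + 0\right) = 414 \left(\left(- \frac{4}{5} - -1\right) \frac{1}{3} + 0\right) = 414 \left(\left(- \frac{4}{5} + 1\right) \frac{1}{3} + 0\right) = 414 \left(\frac{1}{5} \cdot \frac{1}{3} + 0\right) = 414 \left(\frac{1}{15} + 0\right) = 414 \cdot \frac{1}{15} = \frac{138}{5}$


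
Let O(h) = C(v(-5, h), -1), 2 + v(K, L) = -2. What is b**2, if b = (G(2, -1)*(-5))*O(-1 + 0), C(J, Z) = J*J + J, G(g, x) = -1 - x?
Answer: 0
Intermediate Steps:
v(K, L) = -4 (v(K, L) = -2 - 2 = -4)
C(J, Z) = J + J**2 (C(J, Z) = J**2 + J = J + J**2)
O(h) = 12 (O(h) = -4*(1 - 4) = -4*(-3) = 12)
b = 0 (b = ((-1 - 1*(-1))*(-5))*12 = ((-1 + 1)*(-5))*12 = (0*(-5))*12 = 0*12 = 0)
b**2 = 0**2 = 0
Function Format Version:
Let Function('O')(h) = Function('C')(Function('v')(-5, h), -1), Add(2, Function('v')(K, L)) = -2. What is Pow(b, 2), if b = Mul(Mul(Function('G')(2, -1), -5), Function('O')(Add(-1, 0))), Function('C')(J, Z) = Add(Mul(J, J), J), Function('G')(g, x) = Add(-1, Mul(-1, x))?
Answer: 0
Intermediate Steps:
Function('v')(K, L) = -4 (Function('v')(K, L) = Add(-2, -2) = -4)
Function('C')(J, Z) = Add(J, Pow(J, 2)) (Function('C')(J, Z) = Add(Pow(J, 2), J) = Add(J, Pow(J, 2)))
Function('O')(h) = 12 (Function('O')(h) = Mul(-4, Add(1, -4)) = Mul(-4, -3) = 12)
b = 0 (b = Mul(Mul(Add(-1, Mul(-1, -1)), -5), 12) = Mul(Mul(Add(-1, 1), -5), 12) = Mul(Mul(0, -5), 12) = Mul(0, 12) = 0)
Pow(b, 2) = Pow(0, 2) = 0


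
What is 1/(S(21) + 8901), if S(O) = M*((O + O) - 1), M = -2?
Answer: 1/8819 ≈ 0.00011339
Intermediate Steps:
S(O) = 2 - 4*O (S(O) = -2*((O + O) - 1) = -2*(2*O - 1) = -2*(-1 + 2*O) = 2 - 4*O)
1/(S(21) + 8901) = 1/((2 - 4*21) + 8901) = 1/((2 - 84) + 8901) = 1/(-82 + 8901) = 1/8819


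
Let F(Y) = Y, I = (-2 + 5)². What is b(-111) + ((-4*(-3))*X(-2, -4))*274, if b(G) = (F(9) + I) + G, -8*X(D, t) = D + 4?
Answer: -915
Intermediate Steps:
X(D, t) = -½ - D/8 (X(D, t) = -(D + 4)/8 = -(4 + D)/8 = -½ - D/8)
I = 9 (I = 3² = 9)
b(G) = 18 + G (b(G) = (9 + 9) + G = 18 + G)
b(-111) + ((-4*(-3))*X(-2, -4))*274 = (18 - 111) + ((-4*(-3))*(-½ - ⅛*(-2)))*274 = -93 + (12*(-½ + ¼))*274 = -93 + (12*(-¼))*274 = -93 - 3*274 = -93 - 822 = -915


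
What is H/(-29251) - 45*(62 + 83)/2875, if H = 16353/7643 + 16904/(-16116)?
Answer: -235098299247302/103585671365655 ≈ -2.2696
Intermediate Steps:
H = 33586919/30793647 (H = 16353*(1/7643) + 16904*(-1/16116) = 16353/7643 - 4226/4029 = 33586919/30793647 ≈ 1.0907)
H/(-29251) - 45*(62 + 83)/2875 = (33586919/30793647)/(-29251) - 45*(62 + 83)/2875 = (33586919/30793647)*(-1/29251) - 45*145*(1/2875) = -33586919/900744968397 - 6525*1/2875 = -33586919/900744968397 - 261/115 = -235098299247302/103585671365655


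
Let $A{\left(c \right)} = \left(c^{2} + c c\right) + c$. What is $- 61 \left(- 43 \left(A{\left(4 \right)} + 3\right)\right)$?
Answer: $102297$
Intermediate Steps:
$A{\left(c \right)} = c + 2 c^{2}$ ($A{\left(c \right)} = \left(c^{2} + c^{2}\right) + c = 2 c^{2} + c = c + 2 c^{2}$)
$- 61 \left(- 43 \left(A{\left(4 \right)} + 3\right)\right) = - 61 \left(- 43 \left(4 \left(1 + 2 \cdot 4\right) + 3\right)\right) = - 61 \left(- 43 \left(4 \left(1 + 8\right) + 3\right)\right) = - 61 \left(- 43 \left(4 \cdot 9 + 3\right)\right) = - 61 \left(- 43 \left(36 + 3\right)\right) = - 61 \left(\left(-43\right) 39\right) = \left(-61\right) \left(-1677\right) = 102297$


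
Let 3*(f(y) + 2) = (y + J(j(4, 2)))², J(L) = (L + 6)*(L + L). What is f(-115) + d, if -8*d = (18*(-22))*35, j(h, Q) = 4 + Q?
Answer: 12065/6 ≈ 2010.8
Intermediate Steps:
J(L) = 2*L*(6 + L) (J(L) = (6 + L)*(2*L) = 2*L*(6 + L))
d = 3465/2 (d = -18*(-22)*35/8 = -(-99)*35/2 = -⅛*(-13860) = 3465/2 ≈ 1732.5)
f(y) = -2 + (144 + y)²/3 (f(y) = -2 + (y + 2*(4 + 2)*(6 + (4 + 2)))²/3 = -2 + (y + 2*6*(6 + 6))²/3 = -2 + (y + 2*6*12)²/3 = -2 + (y + 144)²/3 = -2 + (144 + y)²/3)
f(-115) + d = (-2 + (144 - 115)²/3) + 3465/2 = (-2 + (⅓)*29²) + 3465/2 = (-2 + (⅓)*841) + 3465/2 = (-2 + 841/3) + 3465/2 = 835/3 + 3465/2 = 12065/6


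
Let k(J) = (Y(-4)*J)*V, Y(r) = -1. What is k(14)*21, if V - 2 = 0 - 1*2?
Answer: 0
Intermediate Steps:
V = 0 (V = 2 + (0 - 1*2) = 2 + (0 - 2) = 2 - 2 = 0)
k(J) = 0 (k(J) = -J*0 = 0)
k(14)*21 = 0*21 = 0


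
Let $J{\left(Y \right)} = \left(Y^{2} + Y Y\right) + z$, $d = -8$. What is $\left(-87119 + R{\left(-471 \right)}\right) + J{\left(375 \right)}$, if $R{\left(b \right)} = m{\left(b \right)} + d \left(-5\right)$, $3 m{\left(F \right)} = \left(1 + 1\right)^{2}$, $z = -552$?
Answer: $\frac{580861}{3} \approx 1.9362 \cdot 10^{5}$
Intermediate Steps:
$m{\left(F \right)} = \frac{4}{3}$ ($m{\left(F \right)} = \frac{\left(1 + 1\right)^{2}}{3} = \frac{2^{2}}{3} = \frac{1}{3} \cdot 4 = \frac{4}{3}$)
$R{\left(b \right)} = \frac{124}{3}$ ($R{\left(b \right)} = \frac{4}{3} - -40 = \frac{4}{3} + 40 = \frac{124}{3}$)
$J{\left(Y \right)} = -552 + 2 Y^{2}$ ($J{\left(Y \right)} = \left(Y^{2} + Y Y\right) - 552 = \left(Y^{2} + Y^{2}\right) - 552 = 2 Y^{2} - 552 = -552 + 2 Y^{2}$)
$\left(-87119 + R{\left(-471 \right)}\right) + J{\left(375 \right)} = \left(-87119 + \frac{124}{3}\right) - \left(552 - 2 \cdot 375^{2}\right) = - \frac{261233}{3} + \left(-552 + 2 \cdot 140625\right) = - \frac{261233}{3} + \left(-552 + 281250\right) = - \frac{261233}{3} + 280698 = \frac{580861}{3}$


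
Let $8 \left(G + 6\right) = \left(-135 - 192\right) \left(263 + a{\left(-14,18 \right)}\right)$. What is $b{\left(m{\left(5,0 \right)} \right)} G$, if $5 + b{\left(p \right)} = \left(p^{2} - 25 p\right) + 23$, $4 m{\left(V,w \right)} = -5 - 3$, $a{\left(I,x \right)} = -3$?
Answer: $-765612$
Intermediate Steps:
$m{\left(V,w \right)} = -2$ ($m{\left(V,w \right)} = \frac{-5 - 3}{4} = \frac{1}{4} \left(-8\right) = -2$)
$b{\left(p \right)} = 18 + p^{2} - 25 p$ ($b{\left(p \right)} = -5 + \left(\left(p^{2} - 25 p\right) + 23\right) = -5 + \left(23 + p^{2} - 25 p\right) = 18 + p^{2} - 25 p$)
$G = - \frac{21267}{2}$ ($G = -6 + \frac{\left(-135 - 192\right) \left(263 - 3\right)}{8} = -6 + \frac{\left(-327\right) 260}{8} = -6 + \frac{1}{8} \left(-85020\right) = -6 - \frac{21255}{2} = - \frac{21267}{2} \approx -10634.0$)
$b{\left(m{\left(5,0 \right)} \right)} G = \left(18 + \left(-2\right)^{2} - -50\right) \left(- \frac{21267}{2}\right) = \left(18 + 4 + 50\right) \left(- \frac{21267}{2}\right) = 72 \left(- \frac{21267}{2}\right) = -765612$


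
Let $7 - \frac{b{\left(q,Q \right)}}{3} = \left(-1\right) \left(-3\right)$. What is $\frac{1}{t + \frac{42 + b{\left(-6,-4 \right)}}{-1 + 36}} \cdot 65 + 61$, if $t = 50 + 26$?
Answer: $\frac{167829}{2714} \approx 61.838$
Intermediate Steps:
$b{\left(q,Q \right)} = 12$ ($b{\left(q,Q \right)} = 21 - 3 \left(\left(-1\right) \left(-3\right)\right) = 21 - 9 = 12$)
$t = 76$
$\frac{1}{t + \frac{42 + b{\left(-6,-4 \right)}}{-1 + 36}} \cdot 65 + 61 = \frac{1}{76 + \frac{42 + 12}{-1 + 36}} \cdot 65 + 61 = \frac{1}{76 + \frac{54}{35}} \cdot 65 + 61 = \frac{1}{\frac{2714}{35}} \cdot 65 + 61 = \frac{35}{2714} \cdot 65 + 61 = \frac{2275}{2714} + 61 = \frac{167829}{2714}$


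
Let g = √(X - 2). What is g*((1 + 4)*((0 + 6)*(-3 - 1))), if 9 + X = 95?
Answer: -240*√21 ≈ -1099.8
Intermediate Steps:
X = 86 (X = -9 + 95 = 86)
g = 2*√21 (g = √(86 - 2) = √84 = 2*√21 ≈ 9.1651)
g*((1 + 4)*((0 + 6)*(-3 - 1))) = (2*√21)*((1 + 4)*((0 + 6)*(-3 - 1))) = (2*√21)*(5*(6*(-4))) = (2*√21)*(5*(-24)) = (2*√21)*(-120) = -240*√21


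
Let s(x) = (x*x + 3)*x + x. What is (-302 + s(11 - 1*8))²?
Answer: 69169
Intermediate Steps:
s(x) = x + x*(3 + x²) (s(x) = (x² + 3)*x + x = (3 + x²)*x + x = x*(3 + x²) + x = x + x*(3 + x²))
(-302 + s(11 - 1*8))² = (-302 + (11 - 1*8)*(4 + (11 - 1*8)²))² = (-302 + (11 - 8)*(4 + (11 - 8)²))² = (-302 + 3*(4 + 3²))² = (-302 + 3*(4 + 9))² = (-302 + 3*13)² = (-302 + 39)² = (-263)² = 69169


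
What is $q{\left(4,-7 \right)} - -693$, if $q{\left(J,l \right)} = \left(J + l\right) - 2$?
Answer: $688$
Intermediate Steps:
$q{\left(J,l \right)} = -2 + J + l$
$q{\left(4,-7 \right)} - -693 = \left(-2 + 4 - 7\right) - -693 = -5 + 693 = 688$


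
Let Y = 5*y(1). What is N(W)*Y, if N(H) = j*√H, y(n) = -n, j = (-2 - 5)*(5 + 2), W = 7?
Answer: 245*√7 ≈ 648.21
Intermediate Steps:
j = -49 (j = -7*7 = -49)
N(H) = -49*√H
Y = -5 (Y = 5*(-1*1) = 5*(-1) = -5)
N(W)*Y = -49*√7*(-5) = 245*√7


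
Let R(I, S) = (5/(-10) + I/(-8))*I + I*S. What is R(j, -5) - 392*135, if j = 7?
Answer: -423717/8 ≈ -52965.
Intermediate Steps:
R(I, S) = I*S + I*(-½ - I/8) (R(I, S) = (5*(-⅒) + I*(-⅛))*I + I*S = (-½ - I/8)*I + I*S = I*(-½ - I/8) + I*S = I*S + I*(-½ - I/8))
R(j, -5) - 392*135 = (⅛)*7*(-4 - 1*7 + 8*(-5)) - 392*135 = (⅛)*7*(-4 - 7 - 40) - 52920 = (⅛)*7*(-51) - 52920 = -357/8 - 52920 = -423717/8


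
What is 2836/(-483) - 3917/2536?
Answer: -9084007/1224888 ≈ -7.4162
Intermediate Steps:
2836/(-483) - 3917/2536 = 2836*(-1/483) - 3917*1/2536 = -2836/483 - 3917/2536 = -9084007/1224888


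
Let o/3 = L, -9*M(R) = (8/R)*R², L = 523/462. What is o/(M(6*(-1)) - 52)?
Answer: -1569/21560 ≈ -0.072774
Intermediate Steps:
L = 523/462 (L = 523*(1/462) = 523/462 ≈ 1.1320)
M(R) = -8*R/9 (M(R) = -8/R*R²/9 = -8*R/9)
o = 523/154 (o = 3*(523/462) = 523/154 ≈ 3.3961)
o/(M(6*(-1)) - 52) = (523/154)/(-16*(-1)/3 - 52) = (523/154)/(-8/9*(-6) - 52) = (523/154)/(16/3 - 52) = (523/154)/(-140/3) = -3/140*523/154 = -1569/21560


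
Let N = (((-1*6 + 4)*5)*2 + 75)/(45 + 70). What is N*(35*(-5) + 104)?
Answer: -781/23 ≈ -33.957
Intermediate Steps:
N = 11/23 (N = (((-6 + 4)*5)*2 + 75)/115 = (-2*5*2 + 75)*(1/115) = (-10*2 + 75)*(1/115) = (-20 + 75)*(1/115) = 55*(1/115) = 11/23 ≈ 0.47826)
N*(35*(-5) + 104) = 11*(35*(-5) + 104)/23 = 11*(-175 + 104)/23 = (11/23)*(-71) = -781/23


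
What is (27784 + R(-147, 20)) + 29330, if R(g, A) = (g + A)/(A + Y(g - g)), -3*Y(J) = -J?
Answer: 1142153/20 ≈ 57108.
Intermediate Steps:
Y(J) = J/3 (Y(J) = -(-1)*J/3 = J/3)
R(g, A) = (A + g)/A (R(g, A) = (g + A)/(A + (g - g)/3) = (A + g)/(A + (⅓)*0) = (A + g)/(A + 0) = (A + g)/A)
(27784 + R(-147, 20)) + 29330 = (27784 + (20 - 147)/20) + 29330 = (27784 + (1/20)*(-127)) + 29330 = (27784 - 127/20) + 29330 = 555553/20 + 29330 = 1142153/20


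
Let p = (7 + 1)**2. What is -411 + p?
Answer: -347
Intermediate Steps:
p = 64 (p = 8**2 = 64)
-411 + p = -411 + 64 = -347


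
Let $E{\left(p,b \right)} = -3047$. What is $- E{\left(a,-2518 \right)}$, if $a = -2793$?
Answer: $3047$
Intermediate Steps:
$- E{\left(a,-2518 \right)} = \left(-1\right) \left(-3047\right) = 3047$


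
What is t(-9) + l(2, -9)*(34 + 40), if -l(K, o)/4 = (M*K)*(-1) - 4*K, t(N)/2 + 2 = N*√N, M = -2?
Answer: 1180 - 54*I ≈ 1180.0 - 54.0*I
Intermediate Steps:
t(N) = -4 + 2*N^(3/2) (t(N) = -4 + 2*(N*√N) = -4 + 2*N^(3/2))
l(K, o) = 8*K (l(K, o) = -4*(-2*K*(-1) - 4*K) = -4*(2*K - 4*K) = -(-8)*K = 8*K)
t(-9) + l(2, -9)*(34 + 40) = (-4 + 2*(-9)^(3/2)) + (8*2)*(34 + 40) = (-4 + 2*(-27*I)) + 16*74 = (-4 - 54*I) + 1184 = 1180 - 54*I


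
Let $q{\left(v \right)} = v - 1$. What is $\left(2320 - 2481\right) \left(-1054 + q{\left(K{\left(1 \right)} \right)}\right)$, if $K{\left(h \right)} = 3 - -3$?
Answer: $168889$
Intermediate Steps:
$K{\left(h \right)} = 6$ ($K{\left(h \right)} = 3 + 3 = 6$)
$q{\left(v \right)} = -1 + v$ ($q{\left(v \right)} = v - 1 = -1 + v$)
$\left(2320 - 2481\right) \left(-1054 + q{\left(K{\left(1 \right)} \right)}\right) = \left(2320 - 2481\right) \left(-1054 + \left(-1 + 6\right)\right) = - 161 \left(-1054 + 5\right) = \left(-161\right) \left(-1049\right) = 168889$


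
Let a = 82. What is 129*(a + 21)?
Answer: 13287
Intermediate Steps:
129*(a + 21) = 129*(82 + 21) = 129*103 = 13287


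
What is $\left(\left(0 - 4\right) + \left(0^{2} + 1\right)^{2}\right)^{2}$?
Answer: $9$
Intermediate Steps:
$\left(\left(0 - 4\right) + \left(0^{2} + 1\right)^{2}\right)^{2} = \left(\left(0 - 4\right) + \left(0 + 1\right)^{2}\right)^{2} = \left(-4 + 1^{2}\right)^{2} = \left(-4 + 1\right)^{2} = \left(-3\right)^{2} = 9$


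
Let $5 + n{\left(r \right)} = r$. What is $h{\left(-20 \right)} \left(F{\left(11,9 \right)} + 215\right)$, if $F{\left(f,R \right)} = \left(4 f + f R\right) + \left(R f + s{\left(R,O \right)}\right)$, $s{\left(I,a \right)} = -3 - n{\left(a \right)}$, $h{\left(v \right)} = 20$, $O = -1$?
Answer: $9200$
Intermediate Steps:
$n{\left(r \right)} = -5 + r$
$s{\left(I,a \right)} = 2 - a$ ($s{\left(I,a \right)} = -3 - \left(-5 + a\right) = 2 - a$)
$F{\left(f,R \right)} = 3 + 4 f + 2 R f$ ($F{\left(f,R \right)} = \left(4 f + f R\right) + \left(R f + \left(2 - -1\right)\right) = \left(4 f + R f\right) + \left(R f + \left(2 + 1\right)\right) = \left(4 f + R f\right) + \left(R f + 3\right) = \left(4 f + R f\right) + \left(3 + R f\right) = 3 + 4 f + 2 R f$)
$h{\left(-20 \right)} \left(F{\left(11,9 \right)} + 215\right) = 20 \left(\left(3 + 4 \cdot 11 + 2 \cdot 9 \cdot 11\right) + 215\right) = 20 \left(\left(3 + 44 + 198\right) + 215\right) = 20 \left(245 + 215\right) = 20 \cdot 460 = 9200$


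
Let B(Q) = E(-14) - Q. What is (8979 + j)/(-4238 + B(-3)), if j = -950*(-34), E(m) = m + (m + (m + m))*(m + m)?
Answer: -5897/439 ≈ -13.433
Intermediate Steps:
E(m) = m + 6*m**2 (E(m) = m + (m + 2*m)*(2*m) = m + (3*m)*(2*m) = m + 6*m**2)
j = 32300 (j = -1*(-32300) = 32300)
B(Q) = 1162 - Q (B(Q) = -14*(1 + 6*(-14)) - Q = -14*(1 - 84) - Q = -14*(-83) - Q = 1162 - Q)
(8979 + j)/(-4238 + B(-3)) = (8979 + 32300)/(-4238 + (1162 - 1*(-3))) = 41279/(-4238 + (1162 + 3)) = 41279/(-4238 + 1165) = 41279/(-3073) = 41279*(-1/3073) = -5897/439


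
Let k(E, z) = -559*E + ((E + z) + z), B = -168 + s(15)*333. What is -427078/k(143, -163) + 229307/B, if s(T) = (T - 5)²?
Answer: 2032626571/165908490 ≈ 12.251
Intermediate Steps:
s(T) = (-5 + T)²
B = 33132 (B = -168 + (-5 + 15)²*333 = -168 + 10²*333 = -168 + 100*333 = -168 + 33300 = 33132)
k(E, z) = -558*E + 2*z (k(E, z) = -559*E + (E + 2*z) = -558*E + 2*z)
-427078/k(143, -163) + 229307/B = -427078/(-558*143 + 2*(-163)) + 229307/33132 = -427078/(-79794 - 326) + 229307*(1/33132) = -427078/(-80120) + 229307/33132 = -427078*(-1/80120) + 229307/33132 = 213539/40060 + 229307/33132 = 2032626571/165908490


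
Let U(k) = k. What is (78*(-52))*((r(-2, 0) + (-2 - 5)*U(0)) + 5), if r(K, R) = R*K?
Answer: -20280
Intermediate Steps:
r(K, R) = K*R
(78*(-52))*((r(-2, 0) + (-2 - 5)*U(0)) + 5) = (78*(-52))*((-2*0 + (-2 - 5)*0) + 5) = -4056*((0 - 7*0) + 5) = -4056*((0 + 0) + 5) = -4056*(0 + 5) = -4056*5 = -20280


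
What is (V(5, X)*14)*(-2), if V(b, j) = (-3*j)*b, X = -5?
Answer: -2100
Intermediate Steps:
V(b, j) = -3*b*j
(V(5, X)*14)*(-2) = (-3*5*(-5)*14)*(-2) = (75*14)*(-2) = 1050*(-2) = -2100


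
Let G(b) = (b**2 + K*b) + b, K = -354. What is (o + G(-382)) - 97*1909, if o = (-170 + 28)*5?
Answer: 94887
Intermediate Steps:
G(b) = b**2 - 353*b (G(b) = (b**2 - 354*b) + b = b**2 - 353*b)
o = -710 (o = -142*5 = -710)
(o + G(-382)) - 97*1909 = (-710 - 382*(-353 - 382)) - 97*1909 = (-710 - 382*(-735)) - 185173 = (-710 + 280770) - 185173 = 280060 - 185173 = 94887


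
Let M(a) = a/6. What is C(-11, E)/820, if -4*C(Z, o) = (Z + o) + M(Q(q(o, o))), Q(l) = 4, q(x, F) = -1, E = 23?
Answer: -19/4920 ≈ -0.0038618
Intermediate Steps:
M(a) = a/6 (M(a) = a*(⅙) = a/6)
C(Z, o) = -⅙ - Z/4 - o/4 (C(Z, o) = -((Z + o) + (⅙)*4)/4 = -((Z + o) + ⅔)/4 = -(⅔ + Z + o)/4 = -⅙ - Z/4 - o/4)
C(-11, E)/820 = (-⅙ - ¼*(-11) - ¼*23)/820 = (-⅙ + 11/4 - 23/4)*(1/820) = -19/6*1/820 = -19/4920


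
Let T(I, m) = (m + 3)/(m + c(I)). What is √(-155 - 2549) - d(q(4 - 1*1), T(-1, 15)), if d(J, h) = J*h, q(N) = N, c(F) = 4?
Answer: -54/19 + 52*I ≈ -2.8421 + 52.0*I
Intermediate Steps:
T(I, m) = (3 + m)/(4 + m) (T(I, m) = (m + 3)/(m + 4) = (3 + m)/(4 + m))
√(-155 - 2549) - d(q(4 - 1*1), T(-1, 15)) = √(-155 - 2549) - (4 - 1*1)*(3 + 15)/(4 + 15) = √(-2704) - (4 - 1)*18/19 = 52*I - 3*(1/19)*18 = 52*I - 3*18/19 = 52*I - 1*54/19 = 52*I - 54/19 = -54/19 + 52*I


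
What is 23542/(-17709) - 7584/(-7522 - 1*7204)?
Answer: -106187218/130391367 ≈ -0.81437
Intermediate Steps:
23542/(-17709) - 7584/(-7522 - 1*7204) = 23542*(-1/17709) - 7584/(-7522 - 7204) = -23542/17709 - 7584/(-14726) = -23542/17709 - 7584*(-1/14726) = -23542/17709 + 3792/7363 = -106187218/130391367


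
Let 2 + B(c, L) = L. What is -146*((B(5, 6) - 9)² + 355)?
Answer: -55480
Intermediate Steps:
B(c, L) = -2 + L
-146*((B(5, 6) - 9)² + 355) = -146*(((-2 + 6) - 9)² + 355) = -146*((4 - 9)² + 355) = -146*((-5)² + 355) = -146*(25 + 355) = -146*380 = -55480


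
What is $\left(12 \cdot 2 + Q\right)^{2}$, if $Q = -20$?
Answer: $16$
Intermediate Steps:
$\left(12 \cdot 2 + Q\right)^{2} = \left(12 \cdot 2 - 20\right)^{2} = \left(24 - 20\right)^{2} = 4^{2} = 16$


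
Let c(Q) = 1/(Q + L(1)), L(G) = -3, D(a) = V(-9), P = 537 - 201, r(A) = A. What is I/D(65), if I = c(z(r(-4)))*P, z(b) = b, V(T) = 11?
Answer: -48/11 ≈ -4.3636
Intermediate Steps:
P = 336
D(a) = 11
c(Q) = 1/(-3 + Q) (c(Q) = 1/(Q - 3) = 1/(-3 + Q))
I = -48 (I = 336/(-3 - 4) = 336/(-7) = -⅐*336 = -48)
I/D(65) = -48/11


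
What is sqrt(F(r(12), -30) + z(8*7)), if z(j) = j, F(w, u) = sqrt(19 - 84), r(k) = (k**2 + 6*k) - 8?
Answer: sqrt(56 + I*sqrt(65)) ≈ 7.5026 + 0.5373*I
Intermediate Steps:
r(k) = -8 + k**2 + 6*k
F(w, u) = I*sqrt(65) (F(w, u) = sqrt(-65) = I*sqrt(65))
sqrt(F(r(12), -30) + z(8*7)) = sqrt(I*sqrt(65) + 8*7) = sqrt(I*sqrt(65) + 56) = sqrt(56 + I*sqrt(65))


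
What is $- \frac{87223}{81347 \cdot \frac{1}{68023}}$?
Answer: $- \frac{5933170129}{81347} \approx -72937.0$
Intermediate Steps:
$- \frac{87223}{81347 \cdot \frac{1}{68023}} = - \frac{87223}{\frac{81347}{68023}} = \left(-87223\right) \frac{68023}{81347} = - \frac{5933170129}{81347}$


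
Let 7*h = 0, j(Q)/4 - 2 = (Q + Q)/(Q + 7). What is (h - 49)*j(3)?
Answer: -2548/5 ≈ -509.60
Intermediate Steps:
j(Q) = 8 + 8*Q/(7 + Q) (j(Q) = 8 + 4*((Q + Q)/(Q + 7)) = 8 + 4*((2*Q)/(7 + Q)) = 8 + 4*(2*Q/(7 + Q)) = 8 + 8*Q/(7 + Q))
h = 0 (h = (⅐)*0 = 0)
(h - 49)*j(3) = (0 - 49)*(8*(7 + 2*3)/(7 + 3)) = -392*(7 + 6)/10 = -392*13/10 = -49*52/5 = -2548/5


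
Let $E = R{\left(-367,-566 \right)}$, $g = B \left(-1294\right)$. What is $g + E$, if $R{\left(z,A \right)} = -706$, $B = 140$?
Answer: $-181866$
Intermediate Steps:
$g = -181160$ ($g = 140 \left(-1294\right) = -181160$)
$E = -706$
$g + E = -181160 - 706 = -181866$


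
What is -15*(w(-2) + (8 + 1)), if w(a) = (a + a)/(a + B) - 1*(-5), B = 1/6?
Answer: -2670/11 ≈ -242.73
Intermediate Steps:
B = ⅙ ≈ 0.16667
w(a) = 5 + 2*a/(⅙ + a) (w(a) = (a + a)/(a + ⅙) - 1*(-5) = (2*a)/(⅙ + a) + 5 = 2*a/(⅙ + a) + 5 = 5 + 2*a/(⅙ + a))
-15*(w(-2) + (8 + 1)) = -15*((5 + 42*(-2))/(1 + 6*(-2)) + (8 + 1)) = -15*((5 - 84)/(1 - 12) + 9) = -15*(-79/(-11) + 9) = -15*(-1/11*(-79) + 9) = -15*(79/11 + 9) = -15*178/11 = -2670/11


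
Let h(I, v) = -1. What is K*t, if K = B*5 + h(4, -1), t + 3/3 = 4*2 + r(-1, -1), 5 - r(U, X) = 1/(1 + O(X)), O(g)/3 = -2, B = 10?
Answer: 2989/5 ≈ 597.80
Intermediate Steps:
O(g) = -6 (O(g) = 3*(-2) = -6)
r(U, X) = 26/5 (r(U, X) = 5 - 1/(1 - 6) = 5 - 1/(-5) = 5 - 1*(-⅕) = 5 + ⅕ = 26/5)
t = 61/5 (t = -1 + (4*2 + 26/5) = -1 + (8 + 26/5) = -1 + 66/5 = 61/5 ≈ 12.200)
K = 49 (K = 10*5 - 1 = 50 - 1 = 49)
K*t = 49*(61/5) = 2989/5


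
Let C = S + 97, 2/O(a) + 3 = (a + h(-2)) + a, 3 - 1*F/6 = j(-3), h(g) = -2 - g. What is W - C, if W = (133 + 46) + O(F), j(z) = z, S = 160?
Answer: -5380/69 ≈ -77.971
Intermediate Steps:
F = 36 (F = 18 - 6*(-3) = 18 + 18 = 36)
O(a) = 2/(-3 + 2*a) (O(a) = 2/(-3 + ((a + (-2 - 1*(-2))) + a)) = 2/(-3 + ((a + (-2 + 2)) + a)) = 2/(-3 + ((a + 0) + a)) = 2/(-3 + (a + a)) = 2/(-3 + 2*a))
W = 12353/69 (W = (133 + 46) + 2/(-3 + 2*36) = 179 + 2/(-3 + 72) = 179 + 2/69 = 12353/69 ≈ 179.03)
C = 257 (C = 160 + 97 = 257)
W - C = 12353/69 - 1*257 = 12353/69 - 257 = -5380/69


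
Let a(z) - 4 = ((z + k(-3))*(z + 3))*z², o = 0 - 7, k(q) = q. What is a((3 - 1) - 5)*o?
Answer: -28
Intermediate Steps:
o = -7
a(z) = 4 + z²*(-3 + z)*(3 + z) (a(z) = 4 + ((z - 3)*(z + 3))*z² = 4 + ((-3 + z)*(3 + z))*z² = 4 + z²*(-3 + z)*(3 + z))
a((3 - 1) - 5)*o = (4 + ((3 - 1) - 5)⁴ - 9*((3 - 1) - 5)²)*(-7) = (4 + (2 - 5)⁴ - 9*(2 - 5)²)*(-7) = (4 + (-3)⁴ - 9*(-3)²)*(-7) = (4 + 81 - 9*9)*(-7) = (4 + 81 - 81)*(-7) = 4*(-7) = -28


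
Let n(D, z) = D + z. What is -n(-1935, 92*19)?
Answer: 187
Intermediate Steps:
-n(-1935, 92*19) = -(-1935 + 92*19) = -(-1935 + 1748) = -1*(-187) = 187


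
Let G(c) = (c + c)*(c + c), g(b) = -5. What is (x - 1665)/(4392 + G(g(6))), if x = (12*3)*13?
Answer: -1197/4492 ≈ -0.26647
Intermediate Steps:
x = 468 (x = 36*13 = 468)
G(c) = 4*c**2 (G(c) = (2*c)*(2*c) = 4*c**2)
(x - 1665)/(4392 + G(g(6))) = (468 - 1665)/(4392 + 4*(-5)**2) = -1197/(4392 + 4*25) = -1197/(4392 + 100) = -1197/4492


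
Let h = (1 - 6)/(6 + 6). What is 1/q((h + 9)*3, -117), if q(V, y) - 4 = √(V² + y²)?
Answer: -64/229377 + 4*√229633/229377 ≈ 0.0080775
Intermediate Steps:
h = -5/12 ≈ -0.41667
q(V, y) = 4 + √(V² + y²)
1/q((h + 9)*3, -117) = 1/(4 + √(((-5/12 + 9)*3)² + (-117)²)) = 1/(4 + √(((103/12)*3)² + 13689)) = 1/(4 + √((103/4)² + 13689)) = 1/(4 + √(10609/16 + 13689)) = 1/(4 + √(229633/16)) = 1/(4 + √229633/4)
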